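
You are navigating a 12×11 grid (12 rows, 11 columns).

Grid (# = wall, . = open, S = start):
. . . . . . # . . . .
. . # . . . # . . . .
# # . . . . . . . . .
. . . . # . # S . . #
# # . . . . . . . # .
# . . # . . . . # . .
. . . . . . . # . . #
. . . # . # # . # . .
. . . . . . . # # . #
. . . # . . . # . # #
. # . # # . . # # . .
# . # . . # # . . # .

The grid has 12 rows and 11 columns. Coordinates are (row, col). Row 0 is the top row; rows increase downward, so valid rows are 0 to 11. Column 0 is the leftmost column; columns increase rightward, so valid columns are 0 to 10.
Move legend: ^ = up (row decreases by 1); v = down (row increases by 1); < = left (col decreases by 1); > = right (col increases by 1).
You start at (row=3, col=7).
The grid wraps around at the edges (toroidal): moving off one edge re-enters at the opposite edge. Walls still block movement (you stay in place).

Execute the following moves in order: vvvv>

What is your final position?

Start: (row=3, col=7)
  v (down): (row=3, col=7) -> (row=4, col=7)
  v (down): (row=4, col=7) -> (row=5, col=7)
  v (down): blocked, stay at (row=5, col=7)
  v (down): blocked, stay at (row=5, col=7)
  > (right): blocked, stay at (row=5, col=7)
Final: (row=5, col=7)

Answer: Final position: (row=5, col=7)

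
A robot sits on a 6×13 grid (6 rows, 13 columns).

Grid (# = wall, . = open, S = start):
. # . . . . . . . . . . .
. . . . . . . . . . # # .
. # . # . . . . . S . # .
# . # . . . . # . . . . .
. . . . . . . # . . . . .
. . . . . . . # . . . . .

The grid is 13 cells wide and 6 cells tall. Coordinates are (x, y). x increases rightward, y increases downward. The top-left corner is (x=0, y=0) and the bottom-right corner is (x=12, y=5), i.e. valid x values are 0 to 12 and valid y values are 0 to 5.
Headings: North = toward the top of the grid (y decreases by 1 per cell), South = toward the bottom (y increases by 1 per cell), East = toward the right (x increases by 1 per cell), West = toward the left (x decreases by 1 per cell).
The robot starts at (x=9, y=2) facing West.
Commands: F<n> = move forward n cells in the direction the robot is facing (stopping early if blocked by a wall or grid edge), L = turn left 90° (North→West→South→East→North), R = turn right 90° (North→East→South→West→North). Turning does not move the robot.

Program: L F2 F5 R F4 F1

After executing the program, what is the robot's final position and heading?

Answer: Final position: (x=8, y=5), facing West

Derivation:
Start: (x=9, y=2), facing West
  L: turn left, now facing South
  F2: move forward 2, now at (x=9, y=4)
  F5: move forward 1/5 (blocked), now at (x=9, y=5)
  R: turn right, now facing West
  F4: move forward 1/4 (blocked), now at (x=8, y=5)
  F1: move forward 0/1 (blocked), now at (x=8, y=5)
Final: (x=8, y=5), facing West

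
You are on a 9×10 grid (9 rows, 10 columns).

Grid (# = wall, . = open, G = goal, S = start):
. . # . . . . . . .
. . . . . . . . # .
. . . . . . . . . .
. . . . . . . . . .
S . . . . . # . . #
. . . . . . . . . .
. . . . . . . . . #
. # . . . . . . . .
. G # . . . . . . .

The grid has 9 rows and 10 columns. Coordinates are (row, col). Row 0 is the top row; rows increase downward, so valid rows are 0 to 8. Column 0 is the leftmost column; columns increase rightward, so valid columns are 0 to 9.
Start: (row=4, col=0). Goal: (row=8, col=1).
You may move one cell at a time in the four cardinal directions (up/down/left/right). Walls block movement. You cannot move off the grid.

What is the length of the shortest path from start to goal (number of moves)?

BFS from (row=4, col=0) until reaching (row=8, col=1):
  Distance 0: (row=4, col=0)
  Distance 1: (row=3, col=0), (row=4, col=1), (row=5, col=0)
  Distance 2: (row=2, col=0), (row=3, col=1), (row=4, col=2), (row=5, col=1), (row=6, col=0)
  Distance 3: (row=1, col=0), (row=2, col=1), (row=3, col=2), (row=4, col=3), (row=5, col=2), (row=6, col=1), (row=7, col=0)
  Distance 4: (row=0, col=0), (row=1, col=1), (row=2, col=2), (row=3, col=3), (row=4, col=4), (row=5, col=3), (row=6, col=2), (row=8, col=0)
  Distance 5: (row=0, col=1), (row=1, col=2), (row=2, col=3), (row=3, col=4), (row=4, col=5), (row=5, col=4), (row=6, col=3), (row=7, col=2), (row=8, col=1)  <- goal reached here
One shortest path (5 moves): (row=4, col=0) -> (row=5, col=0) -> (row=6, col=0) -> (row=7, col=0) -> (row=8, col=0) -> (row=8, col=1)

Answer: Shortest path length: 5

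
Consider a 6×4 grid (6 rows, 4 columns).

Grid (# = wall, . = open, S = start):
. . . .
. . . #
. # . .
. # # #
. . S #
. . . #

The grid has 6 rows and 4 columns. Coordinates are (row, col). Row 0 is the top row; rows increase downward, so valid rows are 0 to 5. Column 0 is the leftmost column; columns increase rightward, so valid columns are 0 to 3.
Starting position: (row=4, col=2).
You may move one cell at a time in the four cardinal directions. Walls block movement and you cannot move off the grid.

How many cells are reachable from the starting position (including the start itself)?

Answer: Reachable cells: 17

Derivation:
BFS flood-fill from (row=4, col=2):
  Distance 0: (row=4, col=2)
  Distance 1: (row=4, col=1), (row=5, col=2)
  Distance 2: (row=4, col=0), (row=5, col=1)
  Distance 3: (row=3, col=0), (row=5, col=0)
  Distance 4: (row=2, col=0)
  Distance 5: (row=1, col=0)
  Distance 6: (row=0, col=0), (row=1, col=1)
  Distance 7: (row=0, col=1), (row=1, col=2)
  Distance 8: (row=0, col=2), (row=2, col=2)
  Distance 9: (row=0, col=3), (row=2, col=3)
Total reachable: 17 (grid has 17 open cells total)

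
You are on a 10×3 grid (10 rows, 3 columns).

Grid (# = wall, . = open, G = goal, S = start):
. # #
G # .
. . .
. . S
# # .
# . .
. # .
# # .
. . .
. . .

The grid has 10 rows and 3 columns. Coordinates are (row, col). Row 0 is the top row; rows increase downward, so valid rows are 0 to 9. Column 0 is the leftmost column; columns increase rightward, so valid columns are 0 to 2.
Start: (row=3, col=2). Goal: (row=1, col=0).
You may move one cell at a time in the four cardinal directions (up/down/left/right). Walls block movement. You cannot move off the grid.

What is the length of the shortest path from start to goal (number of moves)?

BFS from (row=3, col=2) until reaching (row=1, col=0):
  Distance 0: (row=3, col=2)
  Distance 1: (row=2, col=2), (row=3, col=1), (row=4, col=2)
  Distance 2: (row=1, col=2), (row=2, col=1), (row=3, col=0), (row=5, col=2)
  Distance 3: (row=2, col=0), (row=5, col=1), (row=6, col=2)
  Distance 4: (row=1, col=0), (row=7, col=2)  <- goal reached here
One shortest path (4 moves): (row=3, col=2) -> (row=3, col=1) -> (row=3, col=0) -> (row=2, col=0) -> (row=1, col=0)

Answer: Shortest path length: 4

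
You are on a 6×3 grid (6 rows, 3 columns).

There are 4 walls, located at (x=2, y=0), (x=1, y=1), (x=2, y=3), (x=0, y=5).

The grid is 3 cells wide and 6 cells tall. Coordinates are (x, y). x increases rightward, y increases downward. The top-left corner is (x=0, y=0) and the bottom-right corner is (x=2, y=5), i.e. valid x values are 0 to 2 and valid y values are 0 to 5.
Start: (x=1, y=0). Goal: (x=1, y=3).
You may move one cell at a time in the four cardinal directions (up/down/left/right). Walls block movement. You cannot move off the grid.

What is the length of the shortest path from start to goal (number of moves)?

BFS from (x=1, y=0) until reaching (x=1, y=3):
  Distance 0: (x=1, y=0)
  Distance 1: (x=0, y=0)
  Distance 2: (x=0, y=1)
  Distance 3: (x=0, y=2)
  Distance 4: (x=1, y=2), (x=0, y=3)
  Distance 5: (x=2, y=2), (x=1, y=3), (x=0, y=4)  <- goal reached here
One shortest path (5 moves): (x=1, y=0) -> (x=0, y=0) -> (x=0, y=1) -> (x=0, y=2) -> (x=1, y=2) -> (x=1, y=3)

Answer: Shortest path length: 5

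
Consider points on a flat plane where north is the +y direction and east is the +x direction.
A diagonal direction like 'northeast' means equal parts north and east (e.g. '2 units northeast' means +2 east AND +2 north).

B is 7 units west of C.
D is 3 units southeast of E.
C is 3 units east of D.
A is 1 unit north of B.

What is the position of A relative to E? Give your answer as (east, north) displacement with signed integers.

Answer: A is at (east=-1, north=-2) relative to E.

Derivation:
Place E at the origin (east=0, north=0).
  D is 3 units southeast of E: delta (east=+3, north=-3); D at (east=3, north=-3).
  C is 3 units east of D: delta (east=+3, north=+0); C at (east=6, north=-3).
  B is 7 units west of C: delta (east=-7, north=+0); B at (east=-1, north=-3).
  A is 1 unit north of B: delta (east=+0, north=+1); A at (east=-1, north=-2).
Therefore A relative to E: (east=-1, north=-2).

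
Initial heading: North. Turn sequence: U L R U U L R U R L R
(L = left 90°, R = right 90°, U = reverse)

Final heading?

Start: North
  U (U-turn (180°)) -> South
  L (left (90° counter-clockwise)) -> East
  R (right (90° clockwise)) -> South
  U (U-turn (180°)) -> North
  U (U-turn (180°)) -> South
  L (left (90° counter-clockwise)) -> East
  R (right (90° clockwise)) -> South
  U (U-turn (180°)) -> North
  R (right (90° clockwise)) -> East
  L (left (90° counter-clockwise)) -> North
  R (right (90° clockwise)) -> East
Final: East

Answer: Final heading: East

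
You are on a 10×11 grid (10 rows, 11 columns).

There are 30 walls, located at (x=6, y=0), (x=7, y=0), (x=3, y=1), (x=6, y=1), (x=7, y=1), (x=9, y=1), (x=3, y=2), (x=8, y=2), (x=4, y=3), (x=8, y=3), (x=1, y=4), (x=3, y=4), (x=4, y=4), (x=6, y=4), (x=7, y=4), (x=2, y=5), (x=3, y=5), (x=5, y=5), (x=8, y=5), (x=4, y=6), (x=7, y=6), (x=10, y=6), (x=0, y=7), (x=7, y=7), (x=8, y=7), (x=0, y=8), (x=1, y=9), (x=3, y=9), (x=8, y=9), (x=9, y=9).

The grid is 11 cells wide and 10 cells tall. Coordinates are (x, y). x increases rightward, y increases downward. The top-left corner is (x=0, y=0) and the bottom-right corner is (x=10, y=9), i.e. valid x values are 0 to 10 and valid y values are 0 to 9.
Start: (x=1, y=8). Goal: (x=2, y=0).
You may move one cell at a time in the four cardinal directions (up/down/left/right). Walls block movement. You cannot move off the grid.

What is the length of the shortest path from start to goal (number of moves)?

BFS from (x=1, y=8) until reaching (x=2, y=0):
  Distance 0: (x=1, y=8)
  Distance 1: (x=1, y=7), (x=2, y=8)
  Distance 2: (x=1, y=6), (x=2, y=7), (x=3, y=8), (x=2, y=9)
  Distance 3: (x=1, y=5), (x=0, y=6), (x=2, y=6), (x=3, y=7), (x=4, y=8)
  Distance 4: (x=0, y=5), (x=3, y=6), (x=4, y=7), (x=5, y=8), (x=4, y=9)
  Distance 5: (x=0, y=4), (x=5, y=7), (x=6, y=8), (x=5, y=9)
  Distance 6: (x=0, y=3), (x=5, y=6), (x=6, y=7), (x=7, y=8), (x=6, y=9)
  Distance 7: (x=0, y=2), (x=1, y=3), (x=6, y=6), (x=8, y=8), (x=7, y=9)
  Distance 8: (x=0, y=1), (x=1, y=2), (x=2, y=3), (x=6, y=5), (x=9, y=8)
  Distance 9: (x=0, y=0), (x=1, y=1), (x=2, y=2), (x=3, y=3), (x=2, y=4), (x=7, y=5), (x=9, y=7), (x=10, y=8)
  Distance 10: (x=1, y=0), (x=2, y=1), (x=9, y=6), (x=10, y=7), (x=10, y=9)
  Distance 11: (x=2, y=0), (x=9, y=5), (x=8, y=6)  <- goal reached here
One shortest path (11 moves): (x=1, y=8) -> (x=1, y=7) -> (x=1, y=6) -> (x=0, y=6) -> (x=0, y=5) -> (x=0, y=4) -> (x=0, y=3) -> (x=1, y=3) -> (x=2, y=3) -> (x=2, y=2) -> (x=2, y=1) -> (x=2, y=0)

Answer: Shortest path length: 11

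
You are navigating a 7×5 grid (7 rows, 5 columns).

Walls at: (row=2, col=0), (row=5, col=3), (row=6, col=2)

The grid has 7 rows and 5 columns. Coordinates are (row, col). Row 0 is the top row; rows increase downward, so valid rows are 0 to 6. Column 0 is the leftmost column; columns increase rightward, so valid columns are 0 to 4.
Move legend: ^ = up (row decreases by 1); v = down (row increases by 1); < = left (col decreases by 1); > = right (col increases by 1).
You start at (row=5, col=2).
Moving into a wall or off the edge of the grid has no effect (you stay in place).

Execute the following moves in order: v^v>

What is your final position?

Start: (row=5, col=2)
  v (down): blocked, stay at (row=5, col=2)
  ^ (up): (row=5, col=2) -> (row=4, col=2)
  v (down): (row=4, col=2) -> (row=5, col=2)
  > (right): blocked, stay at (row=5, col=2)
Final: (row=5, col=2)

Answer: Final position: (row=5, col=2)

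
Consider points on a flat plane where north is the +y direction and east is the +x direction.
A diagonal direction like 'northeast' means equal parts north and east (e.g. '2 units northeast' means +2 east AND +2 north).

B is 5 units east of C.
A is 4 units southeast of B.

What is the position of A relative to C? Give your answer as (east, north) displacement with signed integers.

Answer: A is at (east=9, north=-4) relative to C.

Derivation:
Place C at the origin (east=0, north=0).
  B is 5 units east of C: delta (east=+5, north=+0); B at (east=5, north=0).
  A is 4 units southeast of B: delta (east=+4, north=-4); A at (east=9, north=-4).
Therefore A relative to C: (east=9, north=-4).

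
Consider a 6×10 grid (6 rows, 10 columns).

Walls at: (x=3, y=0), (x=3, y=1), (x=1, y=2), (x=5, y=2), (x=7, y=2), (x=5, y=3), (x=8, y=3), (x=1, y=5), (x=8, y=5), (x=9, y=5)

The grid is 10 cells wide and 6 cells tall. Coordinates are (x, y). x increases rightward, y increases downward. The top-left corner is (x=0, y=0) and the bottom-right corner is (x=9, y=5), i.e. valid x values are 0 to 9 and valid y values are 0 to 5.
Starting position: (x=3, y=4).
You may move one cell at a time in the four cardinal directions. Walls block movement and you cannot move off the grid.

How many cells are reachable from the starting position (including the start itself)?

Answer: Reachable cells: 50

Derivation:
BFS flood-fill from (x=3, y=4):
  Distance 0: (x=3, y=4)
  Distance 1: (x=3, y=3), (x=2, y=4), (x=4, y=4), (x=3, y=5)
  Distance 2: (x=3, y=2), (x=2, y=3), (x=4, y=3), (x=1, y=4), (x=5, y=4), (x=2, y=5), (x=4, y=5)
  Distance 3: (x=2, y=2), (x=4, y=2), (x=1, y=3), (x=0, y=4), (x=6, y=4), (x=5, y=5)
  Distance 4: (x=2, y=1), (x=4, y=1), (x=0, y=3), (x=6, y=3), (x=7, y=4), (x=0, y=5), (x=6, y=5)
  Distance 5: (x=2, y=0), (x=4, y=0), (x=1, y=1), (x=5, y=1), (x=0, y=2), (x=6, y=2), (x=7, y=3), (x=8, y=4), (x=7, y=5)
  Distance 6: (x=1, y=0), (x=5, y=0), (x=0, y=1), (x=6, y=1), (x=9, y=4)
  Distance 7: (x=0, y=0), (x=6, y=0), (x=7, y=1), (x=9, y=3)
  Distance 8: (x=7, y=0), (x=8, y=1), (x=9, y=2)
  Distance 9: (x=8, y=0), (x=9, y=1), (x=8, y=2)
  Distance 10: (x=9, y=0)
Total reachable: 50 (grid has 50 open cells total)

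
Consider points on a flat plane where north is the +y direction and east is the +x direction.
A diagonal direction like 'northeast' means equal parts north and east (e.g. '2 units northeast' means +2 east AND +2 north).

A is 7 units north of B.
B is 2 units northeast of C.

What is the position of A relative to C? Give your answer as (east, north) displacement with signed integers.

Answer: A is at (east=2, north=9) relative to C.

Derivation:
Place C at the origin (east=0, north=0).
  B is 2 units northeast of C: delta (east=+2, north=+2); B at (east=2, north=2).
  A is 7 units north of B: delta (east=+0, north=+7); A at (east=2, north=9).
Therefore A relative to C: (east=2, north=9).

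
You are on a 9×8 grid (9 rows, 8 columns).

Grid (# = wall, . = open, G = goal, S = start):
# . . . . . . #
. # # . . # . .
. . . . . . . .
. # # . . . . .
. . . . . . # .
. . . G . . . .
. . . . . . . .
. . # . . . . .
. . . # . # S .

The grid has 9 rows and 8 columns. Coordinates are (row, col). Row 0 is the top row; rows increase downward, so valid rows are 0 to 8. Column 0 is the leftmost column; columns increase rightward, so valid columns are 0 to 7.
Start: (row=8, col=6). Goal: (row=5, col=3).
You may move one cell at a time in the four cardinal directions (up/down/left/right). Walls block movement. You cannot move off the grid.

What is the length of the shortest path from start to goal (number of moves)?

BFS from (row=8, col=6) until reaching (row=5, col=3):
  Distance 0: (row=8, col=6)
  Distance 1: (row=7, col=6), (row=8, col=7)
  Distance 2: (row=6, col=6), (row=7, col=5), (row=7, col=7)
  Distance 3: (row=5, col=6), (row=6, col=5), (row=6, col=7), (row=7, col=4)
  Distance 4: (row=5, col=5), (row=5, col=7), (row=6, col=4), (row=7, col=3), (row=8, col=4)
  Distance 5: (row=4, col=5), (row=4, col=7), (row=5, col=4), (row=6, col=3)
  Distance 6: (row=3, col=5), (row=3, col=7), (row=4, col=4), (row=5, col=3), (row=6, col=2)  <- goal reached here
One shortest path (6 moves): (row=8, col=6) -> (row=7, col=6) -> (row=7, col=5) -> (row=7, col=4) -> (row=7, col=3) -> (row=6, col=3) -> (row=5, col=3)

Answer: Shortest path length: 6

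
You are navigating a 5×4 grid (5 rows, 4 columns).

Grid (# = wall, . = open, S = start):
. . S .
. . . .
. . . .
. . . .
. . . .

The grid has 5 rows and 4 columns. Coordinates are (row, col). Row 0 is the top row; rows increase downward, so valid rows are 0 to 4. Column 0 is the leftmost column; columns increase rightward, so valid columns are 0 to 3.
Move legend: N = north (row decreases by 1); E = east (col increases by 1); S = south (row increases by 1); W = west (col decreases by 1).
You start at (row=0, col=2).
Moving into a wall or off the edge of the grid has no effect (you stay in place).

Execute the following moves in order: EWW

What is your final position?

Start: (row=0, col=2)
  E (east): (row=0, col=2) -> (row=0, col=3)
  W (west): (row=0, col=3) -> (row=0, col=2)
  W (west): (row=0, col=2) -> (row=0, col=1)
Final: (row=0, col=1)

Answer: Final position: (row=0, col=1)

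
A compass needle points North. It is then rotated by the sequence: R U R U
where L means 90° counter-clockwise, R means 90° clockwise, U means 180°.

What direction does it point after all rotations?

Answer: Final heading: South

Derivation:
Start: North
  R (right (90° clockwise)) -> East
  U (U-turn (180°)) -> West
  R (right (90° clockwise)) -> North
  U (U-turn (180°)) -> South
Final: South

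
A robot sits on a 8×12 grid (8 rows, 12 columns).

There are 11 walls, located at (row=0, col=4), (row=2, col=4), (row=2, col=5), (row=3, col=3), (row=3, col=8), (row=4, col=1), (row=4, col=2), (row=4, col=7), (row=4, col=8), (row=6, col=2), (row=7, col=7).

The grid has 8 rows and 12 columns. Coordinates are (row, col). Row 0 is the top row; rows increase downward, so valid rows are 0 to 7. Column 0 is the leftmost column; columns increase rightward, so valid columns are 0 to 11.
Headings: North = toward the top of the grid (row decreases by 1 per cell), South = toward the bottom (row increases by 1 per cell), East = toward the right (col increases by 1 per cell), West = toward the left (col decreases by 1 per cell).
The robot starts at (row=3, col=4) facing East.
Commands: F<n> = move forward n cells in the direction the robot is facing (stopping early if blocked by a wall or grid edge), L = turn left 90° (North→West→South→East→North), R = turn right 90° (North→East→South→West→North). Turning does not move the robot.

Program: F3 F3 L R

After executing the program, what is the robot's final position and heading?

Answer: Final position: (row=3, col=7), facing East

Derivation:
Start: (row=3, col=4), facing East
  F3: move forward 3, now at (row=3, col=7)
  F3: move forward 0/3 (blocked), now at (row=3, col=7)
  L: turn left, now facing North
  R: turn right, now facing East
Final: (row=3, col=7), facing East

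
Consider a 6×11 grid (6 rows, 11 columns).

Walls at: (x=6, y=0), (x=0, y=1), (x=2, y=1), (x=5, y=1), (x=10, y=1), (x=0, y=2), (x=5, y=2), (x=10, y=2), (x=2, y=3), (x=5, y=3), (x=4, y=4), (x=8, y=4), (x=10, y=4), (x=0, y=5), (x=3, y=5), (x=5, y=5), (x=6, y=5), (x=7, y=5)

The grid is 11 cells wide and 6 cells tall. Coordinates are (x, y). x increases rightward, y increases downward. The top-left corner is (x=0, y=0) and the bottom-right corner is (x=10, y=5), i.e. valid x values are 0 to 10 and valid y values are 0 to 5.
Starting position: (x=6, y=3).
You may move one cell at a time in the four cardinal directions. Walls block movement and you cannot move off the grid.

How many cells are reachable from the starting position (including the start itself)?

BFS flood-fill from (x=6, y=3):
  Distance 0: (x=6, y=3)
  Distance 1: (x=6, y=2), (x=7, y=3), (x=6, y=4)
  Distance 2: (x=6, y=1), (x=7, y=2), (x=8, y=3), (x=5, y=4), (x=7, y=4)
  Distance 3: (x=7, y=1), (x=8, y=2), (x=9, y=3)
  Distance 4: (x=7, y=0), (x=8, y=1), (x=9, y=2), (x=10, y=3), (x=9, y=4)
  Distance 5: (x=8, y=0), (x=9, y=1), (x=9, y=5)
  Distance 6: (x=9, y=0), (x=8, y=5), (x=10, y=5)
  Distance 7: (x=10, y=0)
Total reachable: 24 (grid has 48 open cells total)

Answer: Reachable cells: 24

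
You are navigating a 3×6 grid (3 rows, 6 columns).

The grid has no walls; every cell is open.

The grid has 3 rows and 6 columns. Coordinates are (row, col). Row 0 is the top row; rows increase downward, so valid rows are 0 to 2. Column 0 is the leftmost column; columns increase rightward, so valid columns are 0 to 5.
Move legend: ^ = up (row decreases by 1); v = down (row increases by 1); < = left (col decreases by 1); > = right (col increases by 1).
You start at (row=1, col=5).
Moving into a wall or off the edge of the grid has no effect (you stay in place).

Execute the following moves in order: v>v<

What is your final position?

Answer: Final position: (row=2, col=4)

Derivation:
Start: (row=1, col=5)
  v (down): (row=1, col=5) -> (row=2, col=5)
  > (right): blocked, stay at (row=2, col=5)
  v (down): blocked, stay at (row=2, col=5)
  < (left): (row=2, col=5) -> (row=2, col=4)
Final: (row=2, col=4)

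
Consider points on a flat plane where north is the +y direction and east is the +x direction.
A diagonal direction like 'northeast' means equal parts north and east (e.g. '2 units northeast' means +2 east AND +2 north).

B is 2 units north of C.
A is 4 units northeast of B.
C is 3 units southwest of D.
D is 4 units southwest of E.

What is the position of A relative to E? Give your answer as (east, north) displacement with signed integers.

Place E at the origin (east=0, north=0).
  D is 4 units southwest of E: delta (east=-4, north=-4); D at (east=-4, north=-4).
  C is 3 units southwest of D: delta (east=-3, north=-3); C at (east=-7, north=-7).
  B is 2 units north of C: delta (east=+0, north=+2); B at (east=-7, north=-5).
  A is 4 units northeast of B: delta (east=+4, north=+4); A at (east=-3, north=-1).
Therefore A relative to E: (east=-3, north=-1).

Answer: A is at (east=-3, north=-1) relative to E.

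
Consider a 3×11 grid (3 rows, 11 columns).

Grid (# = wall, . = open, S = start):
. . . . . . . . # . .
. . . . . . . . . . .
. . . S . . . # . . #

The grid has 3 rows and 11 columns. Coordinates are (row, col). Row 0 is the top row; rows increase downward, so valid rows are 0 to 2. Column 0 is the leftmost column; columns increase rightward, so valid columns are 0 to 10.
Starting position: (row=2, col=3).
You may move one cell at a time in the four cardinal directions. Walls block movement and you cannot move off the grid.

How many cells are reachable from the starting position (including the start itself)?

Answer: Reachable cells: 30

Derivation:
BFS flood-fill from (row=2, col=3):
  Distance 0: (row=2, col=3)
  Distance 1: (row=1, col=3), (row=2, col=2), (row=2, col=4)
  Distance 2: (row=0, col=3), (row=1, col=2), (row=1, col=4), (row=2, col=1), (row=2, col=5)
  Distance 3: (row=0, col=2), (row=0, col=4), (row=1, col=1), (row=1, col=5), (row=2, col=0), (row=2, col=6)
  Distance 4: (row=0, col=1), (row=0, col=5), (row=1, col=0), (row=1, col=6)
  Distance 5: (row=0, col=0), (row=0, col=6), (row=1, col=7)
  Distance 6: (row=0, col=7), (row=1, col=8)
  Distance 7: (row=1, col=9), (row=2, col=8)
  Distance 8: (row=0, col=9), (row=1, col=10), (row=2, col=9)
  Distance 9: (row=0, col=10)
Total reachable: 30 (grid has 30 open cells total)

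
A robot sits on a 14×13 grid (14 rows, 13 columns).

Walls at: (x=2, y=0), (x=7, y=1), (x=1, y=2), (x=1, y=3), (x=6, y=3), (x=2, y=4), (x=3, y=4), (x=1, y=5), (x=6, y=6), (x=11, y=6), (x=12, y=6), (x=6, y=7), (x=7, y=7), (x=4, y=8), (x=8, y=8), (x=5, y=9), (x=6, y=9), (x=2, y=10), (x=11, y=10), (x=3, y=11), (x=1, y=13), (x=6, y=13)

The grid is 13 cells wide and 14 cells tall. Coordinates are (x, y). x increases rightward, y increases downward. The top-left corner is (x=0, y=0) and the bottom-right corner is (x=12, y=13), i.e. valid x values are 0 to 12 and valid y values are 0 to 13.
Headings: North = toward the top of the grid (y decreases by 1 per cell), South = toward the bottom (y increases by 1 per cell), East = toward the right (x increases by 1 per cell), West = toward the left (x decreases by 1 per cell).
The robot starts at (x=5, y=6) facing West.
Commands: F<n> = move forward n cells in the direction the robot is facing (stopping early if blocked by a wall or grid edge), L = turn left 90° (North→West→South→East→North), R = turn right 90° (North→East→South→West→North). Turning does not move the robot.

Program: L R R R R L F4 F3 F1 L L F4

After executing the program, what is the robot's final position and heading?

Answer: Final position: (x=1, y=6), facing West

Derivation:
Start: (x=5, y=6), facing West
  L: turn left, now facing South
  R: turn right, now facing West
  R: turn right, now facing North
  R: turn right, now facing East
  R: turn right, now facing South
  L: turn left, now facing East
  F4: move forward 0/4 (blocked), now at (x=5, y=6)
  F3: move forward 0/3 (blocked), now at (x=5, y=6)
  F1: move forward 0/1 (blocked), now at (x=5, y=6)
  L: turn left, now facing North
  L: turn left, now facing West
  F4: move forward 4, now at (x=1, y=6)
Final: (x=1, y=6), facing West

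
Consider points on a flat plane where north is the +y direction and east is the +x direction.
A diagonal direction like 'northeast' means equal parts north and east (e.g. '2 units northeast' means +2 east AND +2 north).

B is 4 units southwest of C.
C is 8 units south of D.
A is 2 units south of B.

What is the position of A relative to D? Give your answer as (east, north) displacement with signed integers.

Answer: A is at (east=-4, north=-14) relative to D.

Derivation:
Place D at the origin (east=0, north=0).
  C is 8 units south of D: delta (east=+0, north=-8); C at (east=0, north=-8).
  B is 4 units southwest of C: delta (east=-4, north=-4); B at (east=-4, north=-12).
  A is 2 units south of B: delta (east=+0, north=-2); A at (east=-4, north=-14).
Therefore A relative to D: (east=-4, north=-14).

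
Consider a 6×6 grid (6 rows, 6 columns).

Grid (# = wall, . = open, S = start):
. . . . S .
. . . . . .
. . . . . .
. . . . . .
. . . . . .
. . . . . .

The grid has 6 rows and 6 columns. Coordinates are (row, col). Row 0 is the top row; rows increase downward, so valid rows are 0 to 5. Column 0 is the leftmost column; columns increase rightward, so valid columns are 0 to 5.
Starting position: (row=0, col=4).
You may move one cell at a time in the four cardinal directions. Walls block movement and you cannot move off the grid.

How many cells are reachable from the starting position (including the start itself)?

Answer: Reachable cells: 36

Derivation:
BFS flood-fill from (row=0, col=4):
  Distance 0: (row=0, col=4)
  Distance 1: (row=0, col=3), (row=0, col=5), (row=1, col=4)
  Distance 2: (row=0, col=2), (row=1, col=3), (row=1, col=5), (row=2, col=4)
  Distance 3: (row=0, col=1), (row=1, col=2), (row=2, col=3), (row=2, col=5), (row=3, col=4)
  Distance 4: (row=0, col=0), (row=1, col=1), (row=2, col=2), (row=3, col=3), (row=3, col=5), (row=4, col=4)
  Distance 5: (row=1, col=0), (row=2, col=1), (row=3, col=2), (row=4, col=3), (row=4, col=5), (row=5, col=4)
  Distance 6: (row=2, col=0), (row=3, col=1), (row=4, col=2), (row=5, col=3), (row=5, col=5)
  Distance 7: (row=3, col=0), (row=4, col=1), (row=5, col=2)
  Distance 8: (row=4, col=0), (row=5, col=1)
  Distance 9: (row=5, col=0)
Total reachable: 36 (grid has 36 open cells total)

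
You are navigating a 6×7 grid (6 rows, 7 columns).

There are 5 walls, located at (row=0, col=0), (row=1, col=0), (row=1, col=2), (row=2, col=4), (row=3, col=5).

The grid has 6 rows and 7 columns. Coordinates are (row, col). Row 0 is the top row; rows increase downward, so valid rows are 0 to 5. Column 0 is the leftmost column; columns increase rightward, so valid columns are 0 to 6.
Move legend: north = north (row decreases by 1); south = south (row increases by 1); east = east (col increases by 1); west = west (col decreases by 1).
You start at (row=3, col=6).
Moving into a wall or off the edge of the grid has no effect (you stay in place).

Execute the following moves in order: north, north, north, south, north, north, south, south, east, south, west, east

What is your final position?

Start: (row=3, col=6)
  north (north): (row=3, col=6) -> (row=2, col=6)
  north (north): (row=2, col=6) -> (row=1, col=6)
  north (north): (row=1, col=6) -> (row=0, col=6)
  south (south): (row=0, col=6) -> (row=1, col=6)
  north (north): (row=1, col=6) -> (row=0, col=6)
  north (north): blocked, stay at (row=0, col=6)
  south (south): (row=0, col=6) -> (row=1, col=6)
  south (south): (row=1, col=6) -> (row=2, col=6)
  east (east): blocked, stay at (row=2, col=6)
  south (south): (row=2, col=6) -> (row=3, col=6)
  west (west): blocked, stay at (row=3, col=6)
  east (east): blocked, stay at (row=3, col=6)
Final: (row=3, col=6)

Answer: Final position: (row=3, col=6)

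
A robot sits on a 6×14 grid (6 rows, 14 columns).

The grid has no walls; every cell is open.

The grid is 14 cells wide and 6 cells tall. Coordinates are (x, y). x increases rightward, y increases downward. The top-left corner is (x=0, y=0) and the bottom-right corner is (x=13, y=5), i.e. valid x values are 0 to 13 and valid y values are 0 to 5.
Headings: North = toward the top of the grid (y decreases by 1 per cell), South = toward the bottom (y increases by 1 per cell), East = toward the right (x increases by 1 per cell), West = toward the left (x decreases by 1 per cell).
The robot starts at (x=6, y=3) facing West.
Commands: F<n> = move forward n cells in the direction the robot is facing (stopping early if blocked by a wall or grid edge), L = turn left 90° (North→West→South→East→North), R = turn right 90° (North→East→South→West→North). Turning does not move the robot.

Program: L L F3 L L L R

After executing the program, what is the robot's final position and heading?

Start: (x=6, y=3), facing West
  L: turn left, now facing South
  L: turn left, now facing East
  F3: move forward 3, now at (x=9, y=3)
  L: turn left, now facing North
  L: turn left, now facing West
  L: turn left, now facing South
  R: turn right, now facing West
Final: (x=9, y=3), facing West

Answer: Final position: (x=9, y=3), facing West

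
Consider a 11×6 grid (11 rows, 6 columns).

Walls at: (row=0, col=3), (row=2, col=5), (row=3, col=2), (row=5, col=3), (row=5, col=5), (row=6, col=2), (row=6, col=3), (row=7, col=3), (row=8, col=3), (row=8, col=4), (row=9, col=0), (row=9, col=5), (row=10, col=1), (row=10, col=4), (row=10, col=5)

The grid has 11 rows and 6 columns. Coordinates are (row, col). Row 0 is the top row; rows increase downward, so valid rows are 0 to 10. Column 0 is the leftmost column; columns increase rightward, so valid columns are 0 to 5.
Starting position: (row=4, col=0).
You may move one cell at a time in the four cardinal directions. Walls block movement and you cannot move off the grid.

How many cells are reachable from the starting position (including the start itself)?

Answer: Reachable cells: 50

Derivation:
BFS flood-fill from (row=4, col=0):
  Distance 0: (row=4, col=0)
  Distance 1: (row=3, col=0), (row=4, col=1), (row=5, col=0)
  Distance 2: (row=2, col=0), (row=3, col=1), (row=4, col=2), (row=5, col=1), (row=6, col=0)
  Distance 3: (row=1, col=0), (row=2, col=1), (row=4, col=3), (row=5, col=2), (row=6, col=1), (row=7, col=0)
  Distance 4: (row=0, col=0), (row=1, col=1), (row=2, col=2), (row=3, col=3), (row=4, col=4), (row=7, col=1), (row=8, col=0)
  Distance 5: (row=0, col=1), (row=1, col=2), (row=2, col=3), (row=3, col=4), (row=4, col=5), (row=5, col=4), (row=7, col=2), (row=8, col=1)
  Distance 6: (row=0, col=2), (row=1, col=3), (row=2, col=4), (row=3, col=5), (row=6, col=4), (row=8, col=2), (row=9, col=1)
  Distance 7: (row=1, col=4), (row=6, col=5), (row=7, col=4), (row=9, col=2)
  Distance 8: (row=0, col=4), (row=1, col=5), (row=7, col=5), (row=9, col=3), (row=10, col=2)
  Distance 9: (row=0, col=5), (row=8, col=5), (row=9, col=4), (row=10, col=3)
Total reachable: 50 (grid has 51 open cells total)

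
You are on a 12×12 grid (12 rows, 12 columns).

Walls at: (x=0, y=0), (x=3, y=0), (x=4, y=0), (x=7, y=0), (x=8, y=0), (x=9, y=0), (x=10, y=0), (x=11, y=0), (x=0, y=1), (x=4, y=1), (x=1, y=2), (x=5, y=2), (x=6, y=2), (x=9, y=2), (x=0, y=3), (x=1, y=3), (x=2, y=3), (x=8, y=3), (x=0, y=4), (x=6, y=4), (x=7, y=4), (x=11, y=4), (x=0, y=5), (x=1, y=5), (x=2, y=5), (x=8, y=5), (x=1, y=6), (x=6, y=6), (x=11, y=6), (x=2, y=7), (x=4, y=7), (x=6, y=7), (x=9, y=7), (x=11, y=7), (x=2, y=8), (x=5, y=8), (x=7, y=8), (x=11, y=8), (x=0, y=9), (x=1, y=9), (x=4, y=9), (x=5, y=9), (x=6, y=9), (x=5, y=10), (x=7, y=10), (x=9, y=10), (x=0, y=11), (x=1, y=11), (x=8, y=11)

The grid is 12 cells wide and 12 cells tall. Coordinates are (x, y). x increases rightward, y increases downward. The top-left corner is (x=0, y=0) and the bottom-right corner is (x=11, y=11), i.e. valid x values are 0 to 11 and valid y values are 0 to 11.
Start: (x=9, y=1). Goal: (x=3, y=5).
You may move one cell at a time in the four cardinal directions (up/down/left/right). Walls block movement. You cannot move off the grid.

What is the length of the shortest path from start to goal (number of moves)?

BFS from (x=9, y=1) until reaching (x=3, y=5):
  Distance 0: (x=9, y=1)
  Distance 1: (x=8, y=1), (x=10, y=1)
  Distance 2: (x=7, y=1), (x=11, y=1), (x=8, y=2), (x=10, y=2)
  Distance 3: (x=6, y=1), (x=7, y=2), (x=11, y=2), (x=10, y=3)
  Distance 4: (x=6, y=0), (x=5, y=1), (x=7, y=3), (x=9, y=3), (x=11, y=3), (x=10, y=4)
  Distance 5: (x=5, y=0), (x=6, y=3), (x=9, y=4), (x=10, y=5)
  Distance 6: (x=5, y=3), (x=8, y=4), (x=9, y=5), (x=11, y=5), (x=10, y=6)
  Distance 7: (x=4, y=3), (x=5, y=4), (x=9, y=6), (x=10, y=7)
  Distance 8: (x=4, y=2), (x=3, y=3), (x=4, y=4), (x=5, y=5), (x=8, y=6), (x=10, y=8)
  Distance 9: (x=3, y=2), (x=3, y=4), (x=4, y=5), (x=6, y=5), (x=5, y=6), (x=7, y=6), (x=8, y=7), (x=9, y=8), (x=10, y=9)
  Distance 10: (x=3, y=1), (x=2, y=2), (x=2, y=4), (x=3, y=5), (x=7, y=5), (x=4, y=6), (x=5, y=7), (x=7, y=7), (x=8, y=8), (x=9, y=9), (x=11, y=9), (x=10, y=10)  <- goal reached here
One shortest path (10 moves): (x=9, y=1) -> (x=8, y=1) -> (x=7, y=1) -> (x=7, y=2) -> (x=7, y=3) -> (x=6, y=3) -> (x=5, y=3) -> (x=4, y=3) -> (x=3, y=3) -> (x=3, y=4) -> (x=3, y=5)

Answer: Shortest path length: 10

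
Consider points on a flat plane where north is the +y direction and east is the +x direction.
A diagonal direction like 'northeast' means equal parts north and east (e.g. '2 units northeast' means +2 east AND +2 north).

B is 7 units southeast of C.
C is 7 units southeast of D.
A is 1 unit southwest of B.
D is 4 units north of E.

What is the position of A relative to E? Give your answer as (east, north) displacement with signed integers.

Answer: A is at (east=13, north=-11) relative to E.

Derivation:
Place E at the origin (east=0, north=0).
  D is 4 units north of E: delta (east=+0, north=+4); D at (east=0, north=4).
  C is 7 units southeast of D: delta (east=+7, north=-7); C at (east=7, north=-3).
  B is 7 units southeast of C: delta (east=+7, north=-7); B at (east=14, north=-10).
  A is 1 unit southwest of B: delta (east=-1, north=-1); A at (east=13, north=-11).
Therefore A relative to E: (east=13, north=-11).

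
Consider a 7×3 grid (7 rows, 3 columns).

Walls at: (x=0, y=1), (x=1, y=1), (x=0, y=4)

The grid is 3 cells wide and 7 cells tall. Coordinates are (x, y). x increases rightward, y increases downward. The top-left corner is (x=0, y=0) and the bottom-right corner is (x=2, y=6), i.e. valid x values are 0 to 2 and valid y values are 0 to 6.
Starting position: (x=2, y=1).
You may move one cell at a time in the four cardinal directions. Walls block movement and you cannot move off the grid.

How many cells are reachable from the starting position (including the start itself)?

Answer: Reachable cells: 18

Derivation:
BFS flood-fill from (x=2, y=1):
  Distance 0: (x=2, y=1)
  Distance 1: (x=2, y=0), (x=2, y=2)
  Distance 2: (x=1, y=0), (x=1, y=2), (x=2, y=3)
  Distance 3: (x=0, y=0), (x=0, y=2), (x=1, y=3), (x=2, y=4)
  Distance 4: (x=0, y=3), (x=1, y=4), (x=2, y=5)
  Distance 5: (x=1, y=5), (x=2, y=6)
  Distance 6: (x=0, y=5), (x=1, y=6)
  Distance 7: (x=0, y=6)
Total reachable: 18 (grid has 18 open cells total)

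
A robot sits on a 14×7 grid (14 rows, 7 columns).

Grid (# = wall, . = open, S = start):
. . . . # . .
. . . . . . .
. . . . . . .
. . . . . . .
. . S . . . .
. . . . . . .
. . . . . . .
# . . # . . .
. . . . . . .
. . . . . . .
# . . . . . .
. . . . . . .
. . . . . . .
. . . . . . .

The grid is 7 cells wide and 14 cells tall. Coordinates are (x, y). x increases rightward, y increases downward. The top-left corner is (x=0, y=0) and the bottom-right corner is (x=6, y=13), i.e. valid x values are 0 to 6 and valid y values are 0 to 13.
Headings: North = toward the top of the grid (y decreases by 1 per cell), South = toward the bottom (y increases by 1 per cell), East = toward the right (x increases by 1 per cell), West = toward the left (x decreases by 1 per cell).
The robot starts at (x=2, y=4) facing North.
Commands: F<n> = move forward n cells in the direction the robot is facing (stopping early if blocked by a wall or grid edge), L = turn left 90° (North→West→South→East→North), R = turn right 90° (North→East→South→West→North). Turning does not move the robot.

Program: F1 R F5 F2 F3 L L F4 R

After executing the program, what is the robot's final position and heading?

Start: (x=2, y=4), facing North
  F1: move forward 1, now at (x=2, y=3)
  R: turn right, now facing East
  F5: move forward 4/5 (blocked), now at (x=6, y=3)
  F2: move forward 0/2 (blocked), now at (x=6, y=3)
  F3: move forward 0/3 (blocked), now at (x=6, y=3)
  L: turn left, now facing North
  L: turn left, now facing West
  F4: move forward 4, now at (x=2, y=3)
  R: turn right, now facing North
Final: (x=2, y=3), facing North

Answer: Final position: (x=2, y=3), facing North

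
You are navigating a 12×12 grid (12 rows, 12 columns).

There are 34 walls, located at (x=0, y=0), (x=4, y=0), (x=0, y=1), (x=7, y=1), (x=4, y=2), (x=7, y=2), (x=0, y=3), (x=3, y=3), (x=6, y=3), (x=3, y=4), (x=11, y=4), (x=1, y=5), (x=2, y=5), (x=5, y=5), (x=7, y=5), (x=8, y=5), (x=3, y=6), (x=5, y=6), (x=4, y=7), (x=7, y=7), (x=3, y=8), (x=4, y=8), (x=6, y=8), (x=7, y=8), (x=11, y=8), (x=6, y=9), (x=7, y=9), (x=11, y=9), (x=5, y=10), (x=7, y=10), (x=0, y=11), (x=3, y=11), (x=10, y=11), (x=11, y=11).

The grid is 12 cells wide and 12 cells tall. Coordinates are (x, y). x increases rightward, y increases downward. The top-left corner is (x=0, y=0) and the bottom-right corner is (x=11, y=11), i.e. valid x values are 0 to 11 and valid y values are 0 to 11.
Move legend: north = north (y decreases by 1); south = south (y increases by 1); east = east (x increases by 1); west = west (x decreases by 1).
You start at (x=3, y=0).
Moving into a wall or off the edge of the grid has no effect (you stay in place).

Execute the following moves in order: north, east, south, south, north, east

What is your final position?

Answer: Final position: (x=4, y=1)

Derivation:
Start: (x=3, y=0)
  north (north): blocked, stay at (x=3, y=0)
  east (east): blocked, stay at (x=3, y=0)
  south (south): (x=3, y=0) -> (x=3, y=1)
  south (south): (x=3, y=1) -> (x=3, y=2)
  north (north): (x=3, y=2) -> (x=3, y=1)
  east (east): (x=3, y=1) -> (x=4, y=1)
Final: (x=4, y=1)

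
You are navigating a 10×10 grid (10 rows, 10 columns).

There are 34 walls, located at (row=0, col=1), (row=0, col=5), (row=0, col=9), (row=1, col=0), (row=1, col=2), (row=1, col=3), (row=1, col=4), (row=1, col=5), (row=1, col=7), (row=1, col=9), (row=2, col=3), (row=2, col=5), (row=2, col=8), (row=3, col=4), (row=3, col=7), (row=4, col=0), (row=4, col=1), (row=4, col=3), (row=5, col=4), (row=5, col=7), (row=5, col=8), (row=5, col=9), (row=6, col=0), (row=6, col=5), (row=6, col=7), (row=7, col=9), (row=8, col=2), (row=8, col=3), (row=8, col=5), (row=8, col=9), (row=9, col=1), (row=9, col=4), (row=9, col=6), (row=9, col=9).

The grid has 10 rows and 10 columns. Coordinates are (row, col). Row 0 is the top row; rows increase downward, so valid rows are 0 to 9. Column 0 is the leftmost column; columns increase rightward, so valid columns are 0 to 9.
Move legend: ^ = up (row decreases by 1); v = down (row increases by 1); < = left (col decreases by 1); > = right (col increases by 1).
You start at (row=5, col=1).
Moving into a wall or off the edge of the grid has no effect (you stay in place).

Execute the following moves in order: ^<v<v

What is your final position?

Answer: Final position: (row=5, col=0)

Derivation:
Start: (row=5, col=1)
  ^ (up): blocked, stay at (row=5, col=1)
  < (left): (row=5, col=1) -> (row=5, col=0)
  v (down): blocked, stay at (row=5, col=0)
  < (left): blocked, stay at (row=5, col=0)
  v (down): blocked, stay at (row=5, col=0)
Final: (row=5, col=0)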